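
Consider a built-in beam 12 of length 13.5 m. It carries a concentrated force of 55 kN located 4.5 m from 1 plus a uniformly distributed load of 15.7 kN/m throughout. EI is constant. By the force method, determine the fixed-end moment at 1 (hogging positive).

M_1 = 348.4 kN·m

Release both end moments; the primary structure is a simply-supported span 12 with redundants M_1 and M_2.
Simple-span end rotations at 1 and 2 under the given loads:
  at 1: point load 55 at a = 4.5: Pab(L + b)/(6LEI) = 618.8/EI
  at 2: point load 55 at a = 4.5: Pab(L + a)/(6LEI) = 495/EI
  at 1: UDL 15.7: wL³/(24EI) = 1609/EI
  at 2: UDL 15.7: wL³/(24EI) = 1609/EI
  θ_10 = 2228/EI,  θ_20 = 2104/EI
Flexibility coefficients: a unit moment at one end gives L/(3EI) there and L/(6EI) at the far end, so f₁₁ = f₂₂ = 4.5/EI and f₁₂ = f₂₁ = 2.25/EI.
Compatibility — zero rotation at each built-in end:
  4.5 M_1 + 2.25 M_2 = 2228
  2.25 M_1 + 4.5 M_2 = 2104
Solving the pair gives M_1 = 348.4 kN·m and M_2 = 293.4 kN·m (hogging).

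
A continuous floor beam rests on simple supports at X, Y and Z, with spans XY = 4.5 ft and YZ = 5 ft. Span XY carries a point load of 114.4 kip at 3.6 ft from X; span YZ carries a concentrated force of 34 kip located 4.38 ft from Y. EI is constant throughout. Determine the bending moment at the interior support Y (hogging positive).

Release continuity at Y by inserting a hinge; the redundant is the internal moment M_Y. The primary structure is two simply-supported spans XY and YZ.
End slopes at the hinge Y, treating each span as simply supported:
  span XY: point load 114.4 at a = 3.6: Pab(L + a)/(6LEI) = 111.2/EI
  span YZ: point load 34 at a = 4.38: Pab(L + b)/(6LEI) = 17.3/EI
  relative rotation θ_0 = (111.2 + 17.3)/EI = 128.5/EI
A unit hogging moment at Y produces rotation L₁/(3EI) + L₂/(3EI) = 3.167/EI.
Slope continuity at Y: θ_0 = M_Y·3.167/EI, so M_Y = 128.5/3.167 = 40.58 kip·ft (hogging).

M_Y = 40.58 kip·ft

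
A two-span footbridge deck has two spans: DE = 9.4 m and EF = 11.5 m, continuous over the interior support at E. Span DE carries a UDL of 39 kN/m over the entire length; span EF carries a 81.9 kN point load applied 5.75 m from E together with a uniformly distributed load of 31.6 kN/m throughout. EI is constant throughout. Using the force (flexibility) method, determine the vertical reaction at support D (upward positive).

Release continuity at E by inserting a hinge; the redundant is the internal moment M_E. The primary structure is two simply-supported spans DE and EF.
Rotations at E on the released spans (each span's end-slope, ×1/EI):
  span DE: UDL 39: wL³/(24EI) = 1350/EI
  span EF: point load 81.9 at a = 5.75: Pab(L + b)/(6LEI) = 677/EI
  span EF: UDL 31.6: wL³/(24EI) = 2002/EI
  relative rotation θ_0 = (1350 + 2679)/EI = 4029/EI
A unit hogging moment at E produces rotation L₁/(3EI) + L₂/(3EI) = 6.967/EI.
Compatibility: M_E·(L₁+L₂)/(3EI) = θ_0, giving M_E = 578.3 kN·m (hogging).
Span DE, ΣM about D with M_E applied at E: R_E^{DE}·9.4 = 1723 + 578.3, so R_E^{DE} = 244.8 kN and R_D = 366.6 − 244.8 = 121.8 kN.

R_D = 121.8 kN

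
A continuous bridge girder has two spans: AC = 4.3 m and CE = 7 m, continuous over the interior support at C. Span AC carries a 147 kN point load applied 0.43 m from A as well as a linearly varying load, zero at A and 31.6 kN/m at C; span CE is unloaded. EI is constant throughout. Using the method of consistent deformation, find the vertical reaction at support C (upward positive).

Release continuity at C by inserting a hinge; the redundant is the internal moment M_C. The primary structure is two simply-supported spans AC and CE.
Discontinuity in slope at C on the released structure — sum the simple-span end rotations:
  span AC: point load 147 at a = 0.43: Pab(L + a)/(6LEI) = 44.85/EI
  span AC: triangular load, peak 31.6: w₀L³/(45EI) = 55.83/EI
  relative rotation θ_0 = (100.7 + 0)/EI = 100.7/EI
A unit hogging moment at C produces rotation L₁/(3EI) + L₂/(3EI) = 3.767/EI.
Compatibility: M_C·(L₁+L₂)/(3EI) = θ_0, giving M_C = 26.73 kN·m (hogging).
Span AC, ΣM about A with M_C applied at C: R_C^{AC}·4.3 = 258 + 26.73, so R_C^{AC} = 66.21 kN and R_A = 214.9 − 66.21 = 148.7 kN.
Span CE, ΣM about E: R_C^{CE}·7 = 0 + 26.73, so R_C^{CE} = 3.818 kN and R_E = 0 − 3.818 = -3.818 kN.
R_C = 66.21 + 3.818 = 70.03 kN.

R_C = 70.03 kN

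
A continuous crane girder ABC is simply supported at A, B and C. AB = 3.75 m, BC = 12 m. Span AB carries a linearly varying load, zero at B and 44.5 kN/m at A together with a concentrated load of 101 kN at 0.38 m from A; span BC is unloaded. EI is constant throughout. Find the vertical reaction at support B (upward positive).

R_B = 42.67 kN

Take M_B as the redundant. Released structure: two simple spans AB and BC with a hinge at B.
Discontinuity in slope at B on the released structure — sum the simple-span end rotations:
  span AB: triangular load, peak 44.5: 7w₀L³/(360EI) = 45.63/EI
  span AB: point load 101 at a = 0.38: Pab(L + a)/(6LEI) = 23.74/EI
  relative rotation θ_0 = (69.37 + 0)/EI = 69.37/EI
A unit hogging moment at B produces rotation L₁/(3EI) + L₂/(3EI) = 5.25/EI.
Slope continuity at B: θ_0 = M_B·5.25/EI, so M_B = 69.37/5.25 = 13.21 kN·m (hogging).
Span AB, ΣM about A with M_B applied at B: R_B^{AB}·3.75 = 142.7 + 13.21, so R_B^{AB} = 41.57 kN and R_A = 184.4 − 41.57 = 142.9 kN.
Span BC, ΣM about C: R_B^{BC}·12 = 0 + 13.21, so R_B^{BC} = 1.101 kN and R_C = 0 − 1.101 = -1.101 kN.
R_B = 41.57 + 1.101 = 42.67 kN.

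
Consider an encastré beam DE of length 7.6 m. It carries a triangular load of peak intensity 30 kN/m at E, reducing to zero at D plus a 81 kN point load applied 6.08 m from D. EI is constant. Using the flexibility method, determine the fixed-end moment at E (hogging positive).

M_E = 165.4 kN·m

Release both end moments; the primary structure is a simply-supported span DE with redundants M_D and M_E.
On the primary (simply-supported) span, the end slopes from the loading are:
  at D: triangular load, peak 30: 7w₀L³/(360EI) = 256.1/EI
  at E: triangular load, peak 30: w₀L³/(45EI) = 292.7/EI
  at D: point load 81 at a = 6.08: Pab(L + b)/(6LEI) = 149.7/EI
  at E: point load 81 at a = 6.08: Pab(L + a)/(6LEI) = 224.6/EI
  θ_D0 = 405.8/EI,  θ_E0 = 517.2/EI
Flexibility coefficients: a unit moment at one end gives L/(3EI) there and L/(6EI) at the far end, so f₁₁ = f₂₂ = 2.533/EI and f₁₂ = f₂₁ = 1.267/EI.
Compatibility — zero rotation at each built-in end:
  2.533 M_D + 1.267 M_E = 405.8
  1.267 M_D + 2.533 M_E = 517.2
Solving the pair gives M_D = 77.46 kN·m and M_E = 165.4 kN·m (hogging).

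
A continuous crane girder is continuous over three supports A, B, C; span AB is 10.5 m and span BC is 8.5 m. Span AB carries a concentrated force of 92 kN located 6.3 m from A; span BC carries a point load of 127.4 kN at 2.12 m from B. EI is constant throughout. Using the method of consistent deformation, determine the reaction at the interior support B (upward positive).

Insert a hinge at B; M_B is the redundant, and each span becomes simply supported.
Rotations at B on the released spans (each span's end-slope, ×1/EI):
  span AB: point load 92 at a = 6.3: Pab(L + a)/(6LEI) = 649.2/EI
  span BC: point load 127.4 at a = 2.12: Pab(L + b)/(6LEI) = 502.8/EI
  relative rotation θ_0 = (649.2 + 502.8)/EI = 1152/EI
A unit hogging moment at B produces rotation L₁/(3EI) + L₂/(3EI) = 6.333/EI.
Compatibility: M_B·(L₁+L₂)/(3EI) = θ_0, giving M_B = 181.9 kN·m (hogging).
Span AB, ΣM about A with M_B applied at B: R_B^{AB}·10.5 = 579.6 + 181.9, so R_B^{AB} = 72.52 kN and R_A = 92 − 72.52 = 19.48 kN.
Span BC, ΣM about C: R_B^{BC}·8.5 = 812.8 + 181.9, so R_B^{BC} = 117 kN and R_C = 127.4 − 117 = 10.38 kN.
R_B = 72.52 + 117 = 189.5 kN.

R_B = 189.5 kN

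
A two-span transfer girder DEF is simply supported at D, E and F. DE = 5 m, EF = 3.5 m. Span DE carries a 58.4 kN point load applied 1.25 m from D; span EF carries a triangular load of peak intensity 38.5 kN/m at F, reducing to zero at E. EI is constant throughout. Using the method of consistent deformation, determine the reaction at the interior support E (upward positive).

Insert a hinge at E; M_E is the redundant, and each span becomes simply supported.
Rotations at E on the released spans (each span's end-slope, ×1/EI):
  span DE: point load 58.4 at a = 1.25: Pab(L + a)/(6LEI) = 57.03/EI
  span EF: triangular load, peak 38.5: 7w₀L³/(360EI) = 32.1/EI
  relative rotation θ_0 = (57.03 + 32.1)/EI = 89.13/EI
A unit hogging moment at E produces rotation L₁/(3EI) + L₂/(3EI) = 2.833/EI.
Compatibility: M_E·(L₁+L₂)/(3EI) = θ_0, giving M_E = 31.46 kN·m (hogging).
Span DE, ΣM about D with M_E applied at E: R_E^{DE}·5 = 73 + 31.46, so R_E^{DE} = 20.89 kN and R_D = 58.4 − 20.89 = 37.51 kN.
Span EF, ΣM about F: R_E^{EF}·3.5 = 78.6 + 31.46, so R_E^{EF} = 31.45 kN and R_F = 67.38 − 31.45 = 35.93 kN.
R_E = 20.89 + 31.45 = 52.34 kN.

R_E = 52.34 kN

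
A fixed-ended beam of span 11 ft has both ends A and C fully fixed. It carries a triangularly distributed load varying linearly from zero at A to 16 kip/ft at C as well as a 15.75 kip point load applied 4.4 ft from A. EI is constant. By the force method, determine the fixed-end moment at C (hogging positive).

Take the two fixed-end moments M_A, M_C as redundants; the released structure is the simple span AC.
On the primary (simply-supported) span, the end slopes from the loading are:
  at A: triangular load, peak 16: 7w₀L³/(360EI) = 414.1/EI
  at C: triangular load, peak 16: w₀L³/(45EI) = 473.2/EI
  at A: point load 15.75 at a = 4.4: Pab(L + b)/(6LEI) = 122/EI
  at C: point load 15.75 at a = 4.4: Pab(L + a)/(6LEI) = 106.7/EI
  θ_A0 = 536.1/EI,  θ_C0 = 580/EI
Flexibility coefficients: a unit moment at one end gives L/(3EI) there and L/(6EI) at the far end, so f₁₁ = f₂₂ = 3.667/EI and f₁₂ = f₂₁ = 1.833/EI.
Compatibility — zero rotation at each built-in end:
  3.667 M_A + 1.833 M_C = 536.1
  1.833 M_A + 3.667 M_C = 580
Solving the pair gives M_A = 89.48 kip·ft and M_C = 113.4 kip·ft (hogging).

M_C = 113.4 kip·ft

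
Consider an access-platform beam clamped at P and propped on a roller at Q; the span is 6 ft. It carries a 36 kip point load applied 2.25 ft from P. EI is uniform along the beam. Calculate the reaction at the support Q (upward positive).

R_Q = 6.645 kip

Remove the prop at Q; the released (primary) structure is a cantilever built in at P.
Downward deflection at the released point Q due to the loads:
  point load 36 at a = 2.25: Pa²(3L − a)/(6EI) = 478.4/EI
Flexibility coefficient — unit upward force at Q: δ_{QQ} = L³/(3EI) = 72/EI.
The prop prevents deflection at Q: R_Q = δ_0/δ_{QQ} = 478.4/72 = 6.645 kip.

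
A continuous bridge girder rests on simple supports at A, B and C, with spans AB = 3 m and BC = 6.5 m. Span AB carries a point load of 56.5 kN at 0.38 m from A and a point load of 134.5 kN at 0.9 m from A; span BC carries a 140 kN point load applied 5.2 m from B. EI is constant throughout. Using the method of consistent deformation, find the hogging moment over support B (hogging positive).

M_B = 80.5 kN·m

Take M_B as the redundant. Released structure: two simple spans AB and BC with a hinge at B.
Discontinuity in slope at B on the released structure — sum the simple-span end rotations:
  span AB: point load 56.5 at a = 0.38: Pab(L + a)/(6LEI) = 10.56/EI
  span AB: point load 134.5 at a = 0.9: Pab(L + a)/(6LEI) = 55.08/EI
  span BC: point load 140 at a = 5.2: Pab(L + b)/(6LEI) = 189.3/EI
  relative rotation θ_0 = (65.64 + 189.3)/EI = 254.9/EI
A unit hogging moment at B produces rotation L₁/(3EI) + L₂/(3EI) = 3.167/EI.
Slope continuity at B: θ_0 = M_B·3.167/EI, so M_B = 254.9/3.167 = 80.5 kN·m (hogging).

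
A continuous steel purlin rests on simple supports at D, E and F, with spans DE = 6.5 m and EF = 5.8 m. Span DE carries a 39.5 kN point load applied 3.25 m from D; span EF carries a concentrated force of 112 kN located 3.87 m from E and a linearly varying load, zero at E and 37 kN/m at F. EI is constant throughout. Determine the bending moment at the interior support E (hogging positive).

M_E = 105 kN·m

Take M_E as the redundant. Released structure: two simple spans DE and EF with a hinge at E.
Rotations at E on the released spans (each span's end-slope, ×1/EI):
  span DE: point load 39.5 at a = 3.25: Pab(L + a)/(6LEI) = 104.3/EI
  span EF: point load 112 at a = 3.87: Pab(L + b)/(6LEI) = 185.8/EI
  span EF: triangular load, peak 37: 7w₀L³/(360EI) = 140.4/EI
  relative rotation θ_0 = (104.3 + 326.2)/EI = 430.5/EI
A unit hogging moment at E produces rotation L₁/(3EI) + L₂/(3EI) = 4.1/EI.
Slope continuity at E: θ_0 = M_E·4.1/EI, so M_E = 430.5/4.1 = 105 kN·m (hogging).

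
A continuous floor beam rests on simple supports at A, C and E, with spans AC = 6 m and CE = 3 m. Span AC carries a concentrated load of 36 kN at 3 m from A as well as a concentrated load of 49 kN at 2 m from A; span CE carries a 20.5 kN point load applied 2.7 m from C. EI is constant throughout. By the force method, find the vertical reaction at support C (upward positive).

R_C = 64.91 kN

Insert a hinge at C; M_C is the redundant, and each span becomes simply supported.
Discontinuity in slope at C on the released structure — sum the simple-span end rotations:
  span AC: point load 36 at a = 3: Pab(L + a)/(6LEI) = 81/EI
  span AC: point load 49 at a = 2: Pab(L + a)/(6LEI) = 87.11/EI
  span CE: point load 20.5 at a = 2.7: Pab(L + b)/(6LEI) = 3.044/EI
  relative rotation θ_0 = (168.1 + 3.044)/EI = 171.2/EI
A unit hogging moment at C produces rotation L₁/(3EI) + L₂/(3EI) = 3/EI.
Compatibility: M_C·(L₁+L₂)/(3EI) = θ_0, giving M_C = 57.05 kN·m (hogging).
Span AC, ΣM about A with M_C applied at C: R_C^{AC}·6 = 206 + 57.05, so R_C^{AC} = 43.84 kN and R_A = 85 − 43.84 = 41.16 kN.
Span CE, ΣM about E: R_C^{CE}·3 = 6.15 + 57.05, so R_C^{CE} = 21.07 kN and R_E = 20.5 − 21.07 = -0.5673 kN.
R_C = 43.84 + 21.07 = 64.91 kN.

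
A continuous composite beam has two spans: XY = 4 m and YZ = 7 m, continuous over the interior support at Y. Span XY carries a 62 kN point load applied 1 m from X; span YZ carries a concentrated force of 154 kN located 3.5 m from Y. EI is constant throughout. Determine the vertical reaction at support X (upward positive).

R_X = 11.7 kN

Insert a hinge at Y; M_Y is the redundant, and each span becomes simply supported.
Rotations at Y on the released spans (each span's end-slope, ×1/EI):
  span XY: point load 62 at a = 1: Pab(L + a)/(6LEI) = 38.75/EI
  span YZ: point load 154 at a = 3.5: Pab(L + b)/(6LEI) = 471.6/EI
  relative rotation θ_0 = (38.75 + 471.6)/EI = 510.4/EI
A unit hogging moment at Y produces rotation L₁/(3EI) + L₂/(3EI) = 3.667/EI.
Compatibility: M_Y·(L₁+L₂)/(3EI) = θ_0, giving M_Y = 139.2 kN·m (hogging).
Span XY, ΣM about X with M_Y applied at Y: R_Y^{XY}·4 = 62 + 139.2, so R_Y^{XY} = 50.3 kN and R_X = 62 − 50.3 = 11.7 kN.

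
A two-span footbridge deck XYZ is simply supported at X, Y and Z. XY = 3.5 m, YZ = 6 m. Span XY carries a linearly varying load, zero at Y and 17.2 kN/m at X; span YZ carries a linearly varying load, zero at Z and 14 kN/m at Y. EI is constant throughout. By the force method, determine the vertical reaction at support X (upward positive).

Take M_Y as the redundant. Released structure: two simple spans XY and YZ with a hinge at Y.
End slopes at the hinge Y, treating each span as simply supported:
  span XY: triangular load, peak 17.2: 7w₀L³/(360EI) = 14.34/EI
  span YZ: triangular load, peak 14: w₀L³/(45EI) = 67.2/EI
  relative rotation θ_0 = (14.34 + 67.2)/EI = 81.54/EI
A unit hogging moment at Y produces rotation L₁/(3EI) + L₂/(3EI) = 3.167/EI.
Compatibility: M_Y·(L₁+L₂)/(3EI) = θ_0, giving M_Y = 25.75 kN·m (hogging).
Span XY, ΣM about X with M_Y applied at Y: R_Y^{XY}·3.5 = 35.12 + 25.75, so R_Y^{XY} = 17.39 kN and R_X = 30.1 − 17.39 = 12.71 kN.

R_X = 12.71 kN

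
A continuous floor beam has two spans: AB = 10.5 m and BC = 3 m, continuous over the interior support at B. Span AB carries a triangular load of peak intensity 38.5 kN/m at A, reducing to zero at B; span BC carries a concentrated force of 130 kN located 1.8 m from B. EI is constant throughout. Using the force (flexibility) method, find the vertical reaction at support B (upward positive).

R_B = 208.1 kN

Take M_B as the redundant. Released structure: two simple spans AB and BC with a hinge at B.
Discontinuity in slope at B on the released structure — sum the simple-span end rotations:
  span AB: triangular load, peak 38.5: 7w₀L³/(360EI) = 866.6/EI
  span BC: point load 130 at a = 1.8: Pab(L + b)/(6LEI) = 65.52/EI
  relative rotation θ_0 = (866.6 + 65.52)/EI = 932.1/EI
A unit hogging moment at B produces rotation L₁/(3EI) + L₂/(3EI) = 4.5/EI.
Slope continuity at B: θ_0 = M_B·4.5/EI, so M_B = 932.1/4.5 = 207.1 kN·m (hogging).
Span AB, ΣM about A with M_B applied at B: R_B^{AB}·10.5 = 707.4 + 207.1, so R_B^{AB} = 87.1 kN and R_A = 202.1 − 87.1 = 115 kN.
Span BC, ΣM about C: R_B^{BC}·3 = 156 + 207.1, so R_B^{BC} = 121 kN and R_C = 130 − 121 = 8.953 kN.
R_B = 87.1 + 121 = 208.1 kN.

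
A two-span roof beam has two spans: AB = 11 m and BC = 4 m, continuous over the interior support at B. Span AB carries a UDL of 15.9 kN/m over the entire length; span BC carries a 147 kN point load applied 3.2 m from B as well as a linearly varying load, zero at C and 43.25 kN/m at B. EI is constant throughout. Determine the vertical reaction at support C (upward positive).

Release continuity at B by inserting a hinge; the redundant is the internal moment M_B. The primary structure is two simply-supported spans AB and BC.
Rotations at B on the released spans (each span's end-slope, ×1/EI):
  span AB: UDL 15.9: wL³/(24EI) = 881.8/EI
  span BC: point load 147 at a = 3.2: Pab(L + b)/(6LEI) = 75.26/EI
  span BC: triangular load, peak 43.25: w₀L³/(45EI) = 61.51/EI
  relative rotation θ_0 = (881.8 + 136.8)/EI = 1019/EI
A unit hogging moment at B produces rotation L₁/(3EI) + L₂/(3EI) = 5/EI.
Compatibility: M_B·(L₁+L₂)/(3EI) = θ_0, giving M_B = 203.7 kN·m (hogging).
Span BC, ΣM about C: R_B^{BC}·4 = 348.3 + 203.7, so R_B^{BC} = 138 kN and R_C = 233.5 − 138 = 95.51 kN.

R_C = 95.51 kN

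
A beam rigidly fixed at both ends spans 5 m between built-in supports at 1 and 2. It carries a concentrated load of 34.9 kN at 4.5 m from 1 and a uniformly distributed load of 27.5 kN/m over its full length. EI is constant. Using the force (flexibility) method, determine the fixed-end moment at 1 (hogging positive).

Take the two fixed-end moments M_1, M_2 as redundants; the released structure is the simple span 12.
Simple-span end rotations at 1 and 2 under the given loads:
  at 1: point load 34.9 at a = 4.5: Pab(L + b)/(6LEI) = 14.4/EI
  at 2: point load 34.9 at a = 4.5: Pab(L + a)/(6LEI) = 24.87/EI
  at 1: UDL 27.5: wL³/(24EI) = 143.2/EI
  at 2: UDL 27.5: wL³/(24EI) = 143.2/EI
  θ_10 = 157.6/EI,  θ_20 = 168.1/EI
Flexibility coefficients: a unit moment at one end gives L/(3EI) there and L/(6EI) at the far end, so f₁₁ = f₂₂ = 1.667/EI and f₁₂ = f₂₁ = 0.8333/EI.
Compatibility — zero rotation at each built-in end:
  1.667 M_1 + 0.8333 M_2 = 157.6
  0.8333 M_1 + 1.667 M_2 = 168.1
Solving the pair gives M_1 = 58.86 kN·m and M_2 = 71.43 kN·m (hogging).

M_1 = 58.86 kN·m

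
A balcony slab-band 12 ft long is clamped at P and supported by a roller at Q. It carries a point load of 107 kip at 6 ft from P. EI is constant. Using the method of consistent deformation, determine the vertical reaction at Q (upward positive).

Remove the prop at Q; the released (primary) structure is a cantilever built in at P.
Downward deflection at the released point Q due to the loads:
  point load 107 at a = 6: Pa²(3L − a)/(6EI) = 19260/EI
Flexibility coefficient — unit upward force at Q: δ_{QQ} = L³/(3EI) = 576/EI.
The prop prevents deflection at Q: R_Q = δ_0/δ_{QQ} = 19260/576 = 33.44 kip.

R_Q = 33.44 kip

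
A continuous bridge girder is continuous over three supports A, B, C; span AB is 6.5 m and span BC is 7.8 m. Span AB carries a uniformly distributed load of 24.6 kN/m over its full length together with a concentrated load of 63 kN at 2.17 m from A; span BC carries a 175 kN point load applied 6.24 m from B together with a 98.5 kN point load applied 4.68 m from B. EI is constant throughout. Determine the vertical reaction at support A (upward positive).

R_A = 86.76 kN

Insert a hinge at B; M_B is the redundant, and each span becomes simply supported.
Rotations at B on the released spans (each span's end-slope, ×1/EI):
  span AB: UDL 24.6: wL³/(24EI) = 281.5/EI
  span AB: point load 63 at a = 2.17: Pab(L + a)/(6LEI) = 131.6/EI
  span BC: point load 175 at a = 6.24: Pab(L + b)/(6LEI) = 340.7/EI
  span BC: point load 98.5 at a = 4.68: Pab(L + b)/(6LEI) = 335.6/EI
  relative rotation θ_0 = (413.1 + 676.3)/EI = 1089/EI
A unit hogging moment at B produces rotation L₁/(3EI) + L₂/(3EI) = 4.767/EI.
Slope continuity at B: θ_0 = M_B·4.767/EI, so M_B = 1089/4.767 = 228.5 kN·m (hogging).
Span AB, ΣM about A with M_B applied at B: R_B^{AB}·6.5 = 656.4 + 228.5, so R_B^{AB} = 136.1 kN and R_A = 222.9 − 136.1 = 86.76 kN.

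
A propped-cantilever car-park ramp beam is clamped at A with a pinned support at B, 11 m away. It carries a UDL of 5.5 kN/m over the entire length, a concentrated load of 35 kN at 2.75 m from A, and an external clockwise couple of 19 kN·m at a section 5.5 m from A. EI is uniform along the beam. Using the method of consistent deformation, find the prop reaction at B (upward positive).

Remove the prop at B; the released (primary) structure is a cantilever built in at A.
Primary-structure tip deflection at B by superposition:
  UDL 5.5: wL⁴/(8EI) = 10066/EI
  point load 35 at a = 2.75: Pa²(3L − a)/(6EI) = 1334/EI
  clockwise couple 19 at a = 5.5: M₀a(2L − a)/(2EI) = 862.1/EI
  δ_0 = 12262/EI
Tip deflection under a unit load at B: L³/(3EI) = 443.7/EI.
Compatibility at B: δ_0 − R_B·δ_{BB} = 0, so R_B = 12262/443.7 = 27.64 kN.

R_B = 27.64 kN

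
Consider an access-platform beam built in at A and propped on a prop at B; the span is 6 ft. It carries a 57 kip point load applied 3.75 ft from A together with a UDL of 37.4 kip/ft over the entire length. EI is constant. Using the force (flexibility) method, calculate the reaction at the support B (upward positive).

Choose R_B as the redundant. The primary structure is the cantilever fixed at A.
Downward deflection at the released point B due to the loads:
  point load 57 at a = 3.75: Pa²(3L − a)/(6EI) = 1904/EI
  UDL 37.4: wL⁴/(8EI) = 6059/EI
  δ_0 = 7963/EI
Tip deflection under a unit load at B: L³/(3EI) = 72/EI.
The prop prevents deflection at B: R_B = δ_0/δ_{BB} = 7963/72 = 110.6 kip.

R_B = 110.6 kip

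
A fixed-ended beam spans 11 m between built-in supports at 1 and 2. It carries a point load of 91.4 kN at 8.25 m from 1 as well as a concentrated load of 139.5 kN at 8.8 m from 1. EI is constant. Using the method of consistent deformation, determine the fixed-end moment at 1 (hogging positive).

Release both end moments; the primary structure is a simply-supported span 12 with redundants M_1 and M_2.
Simple-span end rotations at 1 and 2 under the given loads:
  at 1: point load 91.4 at a = 8.25: Pab(L + b)/(6LEI) = 432/EI
  at 2: point load 91.4 at a = 8.25: Pab(L + a)/(6LEI) = 604.8/EI
  at 1: point load 139.5 at a = 8.8: Pab(L + b)/(6LEI) = 540.1/EI
  at 2: point load 139.5 at a = 8.8: Pab(L + a)/(6LEI) = 810.2/EI
  θ_10 = 972.2/EI,  θ_20 = 1415/EI
Flexibility coefficients: a unit moment at one end gives L/(3EI) there and L/(6EI) at the far end, so f₁₁ = f₂₂ = 3.667/EI and f₁₂ = f₂₁ = 1.833/EI.
Compatibility — zero rotation at each built-in end:
  3.667 M_1 + 1.833 M_2 = 972.2
  1.833 M_1 + 3.667 M_2 = 1415
Solving the pair gives M_1 = 96.23 kN·m and M_2 = 337.8 kN·m (hogging).

M_1 = 96.23 kN·m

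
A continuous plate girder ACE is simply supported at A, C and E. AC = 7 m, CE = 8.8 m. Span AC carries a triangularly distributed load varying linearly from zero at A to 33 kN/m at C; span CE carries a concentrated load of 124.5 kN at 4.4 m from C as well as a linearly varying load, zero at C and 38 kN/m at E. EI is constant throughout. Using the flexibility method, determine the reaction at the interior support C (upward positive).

R_C = 261.1 kN

Take M_C as the redundant. Released structure: two simple spans AC and CE with a hinge at C.
Discontinuity in slope at C on the released structure — sum the simple-span end rotations:
  span AC: triangular load, peak 33: w₀L³/(45EI) = 251.5/EI
  span CE: point load 124.5 at a = 4.4: Pab(L + b)/(6LEI) = 602.6/EI
  span CE: triangular load, peak 38: 7w₀L³/(360EI) = 503.5/EI
  relative rotation θ_0 = (251.5 + 1106)/EI = 1358/EI
A unit hogging moment at C produces rotation L₁/(3EI) + L₂/(3EI) = 5.267/EI.
Compatibility: M_C·(L₁+L₂)/(3EI) = θ_0, giving M_C = 257.8 kN·m (hogging).
Span AC, ΣM about A with M_C applied at C: R_C^{AC}·7 = 539 + 257.8, so R_C^{AC} = 113.8 kN and R_A = 115.5 − 113.8 = 1.674 kN.
Span CE, ΣM about E: R_C^{CE}·8.8 = 1038 + 257.8, so R_C^{CE} = 147.3 kN and R_E = 291.7 − 147.3 = 144.4 kN.
R_C = 113.8 + 147.3 = 261.1 kN.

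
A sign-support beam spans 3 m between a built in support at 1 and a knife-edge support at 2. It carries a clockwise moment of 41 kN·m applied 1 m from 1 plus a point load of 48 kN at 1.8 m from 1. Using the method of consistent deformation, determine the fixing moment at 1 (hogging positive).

M_1 = 31.03 kN·m

Release the roller at 2. Primary structure: cantilever fixed at 1.
Downward deflection at the released point 2 due to the loads:
  clockwise couple 41 at a = 1: M₀a(2L − a)/(2EI) = 102.5/EI
  point load 48 at a = 1.8: Pa²(3L − a)/(6EI) = 186.6/EI
  δ_0 = 289.1/EI
Flexibility coefficient — unit upward force at 2: δ_{22} = L³/(3EI) = 9/EI.
The prop prevents deflection at 2: R_2 = δ_0/δ_{22} = 289.1/9 = 32.12 kN.
Moment equilibrium about 1: M_1 = Σ(load moments about 1) − R_2·L = 127.4 − 32.12×3 = 31.03 kN·m.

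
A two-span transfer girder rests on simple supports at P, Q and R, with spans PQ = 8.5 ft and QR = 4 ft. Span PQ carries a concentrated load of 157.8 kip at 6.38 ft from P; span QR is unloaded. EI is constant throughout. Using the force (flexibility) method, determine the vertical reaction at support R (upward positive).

Insert a hinge at Q; M_Q is the redundant, and each span becomes simply supported.
End slopes at the hinge Q, treating each span as simply supported:
  span PQ: point load 157.8 at a = 6.38: Pab(L + a)/(6LEI) = 622.7/EI
  relative rotation θ_0 = (622.7 + 0)/EI = 622.7/EI
A unit hogging moment at Q produces rotation L₁/(3EI) + L₂/(3EI) = 4.167/EI.
Slope continuity at Q: θ_0 = M_Q·4.167/EI, so M_Q = 622.7/4.167 = 149.5 kip·ft (hogging).
Span QR, ΣM about R: R_Q^{QR}·4 = 0 + 149.5, so R_Q^{QR} = 37.36 kip and R_R = 0 − 37.36 = -37.36 kip.

R_R = -37.36 kip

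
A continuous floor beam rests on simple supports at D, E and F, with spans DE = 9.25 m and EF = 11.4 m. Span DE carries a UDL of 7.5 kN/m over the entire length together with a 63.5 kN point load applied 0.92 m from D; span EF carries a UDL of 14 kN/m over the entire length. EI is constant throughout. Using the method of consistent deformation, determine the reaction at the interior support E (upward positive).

Release continuity at E by inserting a hinge; the redundant is the internal moment M_E. The primary structure is two simply-supported spans DE and EF.
Rotations at E on the released spans (each span's end-slope, ×1/EI):
  span DE: UDL 7.5: wL³/(24EI) = 247.3/EI
  span DE: point load 63.5 at a = 0.92: Pab(L + a)/(6LEI) = 89.17/EI
  span EF: UDL 14: wL³/(24EI) = 864.2/EI
  relative rotation θ_0 = (336.5 + 864.2)/EI = 1201/EI
A unit hogging moment at E produces rotation L₁/(3EI) + L₂/(3EI) = 6.883/EI.
Compatibility: M_E·(L₁+L₂)/(3EI) = θ_0, giving M_E = 174.4 kN·m (hogging).
Span DE, ΣM about D with M_E applied at E: R_E^{DE}·9.25 = 379.3 + 174.4, so R_E^{DE} = 59.86 kN and R_D = 132.9 − 59.86 = 73.01 kN.
Span EF, ΣM about F: R_E^{EF}·11.4 = 909.7 + 174.4, so R_E^{EF} = 95.1 kN and R_F = 159.6 − 95.1 = 64.5 kN.
R_E = 59.86 + 95.1 = 155 kN.

R_E = 155 kN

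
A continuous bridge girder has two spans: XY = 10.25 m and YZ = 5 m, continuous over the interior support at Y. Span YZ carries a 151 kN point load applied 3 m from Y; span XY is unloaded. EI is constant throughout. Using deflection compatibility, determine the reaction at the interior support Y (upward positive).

Release continuity at Y by inserting a hinge; the redundant is the internal moment M_Y. The primary structure is two simply-supported spans XY and YZ.
Discontinuity in slope at Y on the released structure — sum the simple-span end rotations:
  span YZ: point load 151 at a = 3: Pab(L + b)/(6LEI) = 211.4/EI
  relative rotation θ_0 = (0 + 211.4)/EI = 211.4/EI
A unit hogging moment at Y produces rotation L₁/(3EI) + L₂/(3EI) = 5.083/EI.
Slope continuity at Y: θ_0 = M_Y·5.083/EI, so M_Y = 211.4/5.083 = 41.59 kN·m (hogging).
Span XY, ΣM about X with M_Y applied at Y: R_Y^{XY}·10.25 = 0 + 41.59, so R_Y^{XY} = 4.057 kN and R_X = 0 − 4.057 = -4.057 kN.
Span YZ, ΣM about Z: R_Y^{YZ}·5 = 302 + 41.59, so R_Y^{YZ} = 68.72 kN and R_Z = 151 − 68.72 = 82.28 kN.
R_Y = 4.057 + 68.72 = 72.77 kN.

R_Y = 72.77 kN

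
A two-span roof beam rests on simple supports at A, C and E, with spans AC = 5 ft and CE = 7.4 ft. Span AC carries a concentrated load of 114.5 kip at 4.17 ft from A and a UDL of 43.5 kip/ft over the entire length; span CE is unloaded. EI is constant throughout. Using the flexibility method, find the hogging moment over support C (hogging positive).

Release continuity at C by inserting a hinge; the redundant is the internal moment M_C. The primary structure is two simply-supported spans AC and CE.
End slopes at the hinge C, treating each span as simply supported:
  span AC: point load 114.5 at a = 4.17: Pab(L + a)/(6LEI) = 121.1/EI
  span AC: UDL 43.5: wL³/(24EI) = 226.6/EI
  relative rotation θ_0 = (347.7 + 0)/EI = 347.7/EI
A unit hogging moment at C produces rotation L₁/(3EI) + L₂/(3EI) = 4.133/EI.
Compatibility: M_C·(L₁+L₂)/(3EI) = θ_0, giving M_C = 84.12 kip·ft (hogging).

M_C = 84.12 kip·ft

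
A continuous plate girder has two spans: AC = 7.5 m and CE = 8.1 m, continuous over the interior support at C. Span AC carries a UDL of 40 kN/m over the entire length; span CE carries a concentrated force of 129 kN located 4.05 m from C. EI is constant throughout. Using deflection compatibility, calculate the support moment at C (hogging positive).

M_C = 236.9 kN·m

Take M_C as the redundant. Released structure: two simple spans AC and CE with a hinge at C.
Rotations at C on the released spans (each span's end-slope, ×1/EI):
  span AC: UDL 40: wL³/(24EI) = 703.1/EI
  span CE: point load 129 at a = 4.05: Pab(L + b)/(6LEI) = 529/EI
  relative rotation θ_0 = (703.1 + 529)/EI = 1232/EI
A unit hogging moment at C produces rotation L₁/(3EI) + L₂/(3EI) = 5.2/EI.
Slope continuity at C: θ_0 = M_C·5.2/EI, so M_C = 1232/5.2 = 236.9 kN·m (hogging).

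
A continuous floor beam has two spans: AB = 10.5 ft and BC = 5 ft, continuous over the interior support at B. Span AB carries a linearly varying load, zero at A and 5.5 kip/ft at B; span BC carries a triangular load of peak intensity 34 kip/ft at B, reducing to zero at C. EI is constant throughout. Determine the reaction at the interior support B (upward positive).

Take M_B as the redundant. Released structure: two simple spans AB and BC with a hinge at B.
Discontinuity in slope at B on the released structure — sum the simple-span end rotations:
  span AB: triangular load, peak 5.5: w₀L³/(45EI) = 141.5/EI
  span BC: triangular load, peak 34: w₀L³/(45EI) = 94.44/EI
  relative rotation θ_0 = (141.5 + 94.44)/EI = 235.9/EI
A unit hogging moment at B produces rotation L₁/(3EI) + L₂/(3EI) = 5.167/EI.
Compatibility: M_B·(L₁+L₂)/(3EI) = θ_0, giving M_B = 45.66 kip·ft (hogging).
Span AB, ΣM about A with M_B applied at B: R_B^{AB}·10.5 = 202.1 + 45.66, so R_B^{AB} = 23.6 kip and R_A = 28.88 − 23.6 = 5.276 kip.
Span BC, ΣM about C: R_B^{BC}·5 = 283.3 + 45.66, so R_B^{BC} = 65.8 kip and R_C = 85 − 65.8 = 19.2 kip.
R_B = 23.6 + 65.8 = 89.4 kip.

R_B = 89.4 kip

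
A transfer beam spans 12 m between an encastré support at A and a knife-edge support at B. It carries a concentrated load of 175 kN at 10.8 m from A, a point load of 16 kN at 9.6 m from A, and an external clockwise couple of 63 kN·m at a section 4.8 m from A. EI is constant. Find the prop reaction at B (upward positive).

Remove the prop at B; the released (primary) structure is a cantilever built in at A.
Downward deflection at the released point B due to the loads:
  point load 175 at a = 10.8: Pa²(3L − a)/(6EI) = 85730/EI
  point load 16 at a = 9.6: Pa²(3L − a)/(6EI) = 6488/EI
  clockwise couple 63 at a = 4.8: M₀a(2L − a)/(2EI) = 2903/EI
  δ_0 = 95122/EI
Flexibility coefficient — unit upward force at B: δ_{BB} = L³/(3EI) = 576/EI.
Compatibility at B: δ_0 − R_B·δ_{BB} = 0, so R_B = 95122/576 = 165.1 kN.

R_B = 165.1 kN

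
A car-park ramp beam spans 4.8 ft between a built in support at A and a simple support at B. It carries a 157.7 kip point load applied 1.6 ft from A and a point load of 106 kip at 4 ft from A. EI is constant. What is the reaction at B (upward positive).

Take the reaction at B as the redundant and release it; the primary structure is a cantilever fixed at A.
Free-end deflection of the primary structure under the applied loading (downward +):
  point load 157.7 at a = 1.6: Pa²(3L − a)/(6EI) = 861.3/EI
  point load 106 at a = 4: Pa²(3L − a)/(6EI) = 2940/EI
  δ_0 = 3801/EI
Flexibility coefficient — unit upward force at B: δ_{BB} = L³/(3EI) = 36.86/EI.
The prop prevents deflection at B: R_B = δ_0/δ_{BB} = 3801/36.86 = 103.1 kip.

R_B = 103.1 kip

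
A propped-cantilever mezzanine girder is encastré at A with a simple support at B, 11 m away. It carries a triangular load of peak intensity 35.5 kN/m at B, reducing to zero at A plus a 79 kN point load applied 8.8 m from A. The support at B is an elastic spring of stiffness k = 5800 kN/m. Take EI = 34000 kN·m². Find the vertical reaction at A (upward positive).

R_A = 113.4 kN

Remove the prop at B; the released (primary) structure is a cantilever built in at A.
Free-end deflection of the primary structure under the applied loading (downward +):
  triangular load, peak 35.5 at the free end: 11w₀L⁴/(120EI) = 47644/EI
  point load 79 at a = 8.8: Pa²(3L − a)/(6EI) = 24675/EI
  δ_0 = 72319/EI
Flexibility coefficient — unit upward force at B: δ_{BB} = L³/(3EI) = 443.7/EI.
With EI = 34000 kN·m²: δ_0 = 2.127 m and δ_{BB} = 0.013049 m/kN.
Compatibility — the spring shortens by R_B/k under the reaction it provides: δ_0 − R_B·δ_{BB} = R_B/k. With 1/k = 0.000172 m/kN, R_B = δ_0 / (δ_{BB} + 1/k) = 2.127 / (0.013049 + 0.000172) = 160.9 kN.
Vertical equilibrium: R_A = ΣP − R_B = 274.2 − 160.9 = 113.4 kN.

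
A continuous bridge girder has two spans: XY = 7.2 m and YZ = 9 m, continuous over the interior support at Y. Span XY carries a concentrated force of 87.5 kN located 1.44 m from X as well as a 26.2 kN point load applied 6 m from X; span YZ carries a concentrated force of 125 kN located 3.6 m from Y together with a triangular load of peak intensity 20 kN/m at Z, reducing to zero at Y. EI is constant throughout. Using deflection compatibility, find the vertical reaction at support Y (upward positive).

R_Y = 196.8 kN

Take M_Y as the redundant. Released structure: two simple spans XY and YZ with a hinge at Y.
Rotations at Y on the released spans (each span's end-slope, ×1/EI):
  span XY: point load 87.5 at a = 1.44: Pab(L + a)/(6LEI) = 145.2/EI
  span XY: point load 26.2 at a = 6: Pab(L + a)/(6LEI) = 57.64/EI
  span YZ: point load 125 at a = 3.6: Pab(L + b)/(6LEI) = 648/EI
  span YZ: triangular load, peak 20: 7w₀L³/(360EI) = 283.5/EI
  relative rotation θ_0 = (202.8 + 931.5)/EI = 1134/EI
A unit hogging moment at Y produces rotation L₁/(3EI) + L₂/(3EI) = 5.4/EI.
Compatibility: M_Y·(L₁+L₂)/(3EI) = θ_0, giving M_Y = 210.1 kN·m (hogging).
Span XY, ΣM about X with M_Y applied at Y: R_Y^{XY}·7.2 = 283.2 + 210.1, so R_Y^{XY} = 68.51 kN and R_X = 113.7 − 68.51 = 45.19 kN.
Span YZ, ΣM about Z: R_Y^{YZ}·9 = 945 + 210.1, so R_Y^{YZ} = 128.3 kN and R_Z = 215 − 128.3 = 86.66 kN.
R_Y = 68.51 + 128.3 = 196.8 kN.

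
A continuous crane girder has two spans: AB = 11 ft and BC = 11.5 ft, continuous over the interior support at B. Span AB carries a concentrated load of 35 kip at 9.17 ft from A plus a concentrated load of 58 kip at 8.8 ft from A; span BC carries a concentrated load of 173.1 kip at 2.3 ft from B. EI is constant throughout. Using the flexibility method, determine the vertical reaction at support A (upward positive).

Take M_B as the redundant. Released structure: two simple spans AB and BC with a hinge at B.
End slopes at the hinge B, treating each span as simply supported:
  span AB: point load 35 at a = 9.17: Pab(L + a)/(6LEI) = 179.5/EI
  span AB: point load 58 at a = 8.8: Pab(L + a)/(6LEI) = 336.9/EI
  span BC: point load 173.1 at a = 2.3: Pab(L + b)/(6LEI) = 1099/EI
  relative rotation θ_0 = (516.4 + 1099)/EI = 1615/EI
A unit hogging moment at B produces rotation L₁/(3EI) + L₂/(3EI) = 7.5/EI.
Compatibility: M_B·(L₁+L₂)/(3EI) = θ_0, giving M_B = 215.4 kip·ft (hogging).
Span AB, ΣM about A with M_B applied at B: R_B^{AB}·11 = 831.4 + 215.4, so R_B^{AB} = 95.16 kip and R_A = 93 − 95.16 = -2.155 kip.

R_A = -2.155 kip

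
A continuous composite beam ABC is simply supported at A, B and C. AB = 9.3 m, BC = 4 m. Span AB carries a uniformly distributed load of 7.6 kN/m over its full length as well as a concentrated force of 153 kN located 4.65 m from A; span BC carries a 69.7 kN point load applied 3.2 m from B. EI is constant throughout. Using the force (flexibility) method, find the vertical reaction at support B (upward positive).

R_B = 215.9 kN

Insert a hinge at B; M_B is the redundant, and each span becomes simply supported.
Rotations at B on the released spans (each span's end-slope, ×1/EI):
  span AB: UDL 7.6: wL³/(24EI) = 254.7/EI
  span AB: point load 153 at a = 4.65: Pab(L + a)/(6LEI) = 827.1/EI
  span BC: point load 69.7 at a = 3.2: Pab(L + b)/(6LEI) = 35.69/EI
  relative rotation θ_0 = (1082 + 35.69)/EI = 1117/EI
A unit hogging moment at B produces rotation L₁/(3EI) + L₂/(3EI) = 4.433/EI.
Slope continuity at B: θ_0 = M_B·4.433/EI, so M_B = 1117/4.433 = 252.1 kN·m (hogging).
Span AB, ΣM about A with M_B applied at B: R_B^{AB}·9.3 = 1040 + 252.1, so R_B^{AB} = 138.9 kN and R_A = 223.7 − 138.9 = 84.74 kN.
Span BC, ΣM about C: R_B^{BC}·4 = 55.76 + 252.1, so R_B^{BC} = 76.95 kN and R_C = 69.7 − 76.95 = -7.255 kN.
R_B = 138.9 + 76.95 = 215.9 kN.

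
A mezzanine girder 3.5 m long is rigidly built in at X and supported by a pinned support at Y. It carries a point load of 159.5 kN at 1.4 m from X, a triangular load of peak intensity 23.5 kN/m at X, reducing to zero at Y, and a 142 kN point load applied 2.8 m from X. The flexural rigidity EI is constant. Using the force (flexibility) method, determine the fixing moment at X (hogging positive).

Choose R_Y as the redundant. The primary structure is the cantilever fixed at X.
Free-end deflection of the primary structure under the applied loading (downward +):
  point load 159.5 at a = 1.4: Pa²(3L − a)/(6EI) = 474.1/EI
  triangular load, peak 23.5 at the fixed end: w₀L⁴/(30EI) = 117.5/EI
  point load 142 at a = 2.8: Pa²(3L − a)/(6EI) = 1429/EI
  δ_0 = 2020/EI
Tip deflection under a unit load at Y: L³/(3EI) = 14.29/EI.
The prop prevents deflection at Y: R_Y = δ_0/δ_{YY} = 2020/14.29 = 141.4 kN.
Moment equilibrium about X: M_X = Σ(load moments about X) − R_Y·L = 668.9 − 141.4×3.5 = 174.1 kN·m.

M_X = 174.1 kN·m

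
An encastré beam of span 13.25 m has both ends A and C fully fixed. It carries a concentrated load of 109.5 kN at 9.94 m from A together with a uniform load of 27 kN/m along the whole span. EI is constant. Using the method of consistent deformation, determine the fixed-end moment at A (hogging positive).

M_A = 462.9 kN·m

Release both end moments; the primary structure is a simply-supported span AC with redundants M_A and M_C.
Simple-span end rotations at A and C under the given loads:
  at A: point load 109.5 at a = 9.94: Pab(L + b)/(6LEI) = 750.4/EI
  at C: point load 109.5 at a = 9.94: Pab(L + a)/(6LEI) = 1051/EI
  at A: UDL 27: wL³/(24EI) = 2617/EI
  at C: UDL 27: wL³/(24EI) = 2617/EI
  θ_A0 = 3367/EI,  θ_C0 = 3668/EI
Flexibility coefficients: a unit moment at one end gives L/(3EI) there and L/(6EI) at the far end, so f₁₁ = f₂₂ = 4.417/EI and f₁₂ = f₂₁ = 2.208/EI.
Compatibility — zero rotation at each built-in end:
  4.417 M_A + 2.208 M_C = 3367
  2.208 M_A + 4.417 M_C = 3668
Solving the pair gives M_A = 462.9 kN·m and M_C = 599 kN·m (hogging).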